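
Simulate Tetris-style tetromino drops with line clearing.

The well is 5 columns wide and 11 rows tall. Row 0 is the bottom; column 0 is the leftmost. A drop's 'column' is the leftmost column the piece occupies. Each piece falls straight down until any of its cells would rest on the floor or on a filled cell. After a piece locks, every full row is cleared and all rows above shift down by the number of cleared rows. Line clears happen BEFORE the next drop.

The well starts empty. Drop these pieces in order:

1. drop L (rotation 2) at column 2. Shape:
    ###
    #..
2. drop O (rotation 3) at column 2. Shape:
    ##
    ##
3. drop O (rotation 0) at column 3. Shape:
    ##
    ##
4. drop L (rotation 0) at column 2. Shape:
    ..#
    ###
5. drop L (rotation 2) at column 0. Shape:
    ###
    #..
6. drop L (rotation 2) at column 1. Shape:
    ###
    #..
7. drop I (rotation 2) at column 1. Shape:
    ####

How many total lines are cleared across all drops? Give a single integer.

Answer: 0

Derivation:
Drop 1: L rot2 at col 2 lands with bottom-row=0; cleared 0 line(s) (total 0); column heights now [0 0 2 2 2], max=2
Drop 2: O rot3 at col 2 lands with bottom-row=2; cleared 0 line(s) (total 0); column heights now [0 0 4 4 2], max=4
Drop 3: O rot0 at col 3 lands with bottom-row=4; cleared 0 line(s) (total 0); column heights now [0 0 4 6 6], max=6
Drop 4: L rot0 at col 2 lands with bottom-row=6; cleared 0 line(s) (total 0); column heights now [0 0 7 7 8], max=8
Drop 5: L rot2 at col 0 lands with bottom-row=6; cleared 0 line(s) (total 0); column heights now [8 8 8 7 8], max=8
Drop 6: L rot2 at col 1 lands with bottom-row=8; cleared 0 line(s) (total 0); column heights now [8 10 10 10 8], max=10
Drop 7: I rot2 at col 1 lands with bottom-row=10; cleared 0 line(s) (total 0); column heights now [8 11 11 11 11], max=11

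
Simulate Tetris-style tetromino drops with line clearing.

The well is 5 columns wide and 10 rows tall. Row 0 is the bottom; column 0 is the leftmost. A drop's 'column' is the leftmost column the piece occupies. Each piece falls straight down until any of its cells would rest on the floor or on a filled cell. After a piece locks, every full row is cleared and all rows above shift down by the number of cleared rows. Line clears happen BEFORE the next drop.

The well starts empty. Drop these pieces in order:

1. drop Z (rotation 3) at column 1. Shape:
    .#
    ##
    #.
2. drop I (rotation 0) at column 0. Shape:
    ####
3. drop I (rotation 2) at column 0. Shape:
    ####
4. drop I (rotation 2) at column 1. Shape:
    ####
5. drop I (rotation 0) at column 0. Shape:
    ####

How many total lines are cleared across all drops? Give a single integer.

Answer: 0

Derivation:
Drop 1: Z rot3 at col 1 lands with bottom-row=0; cleared 0 line(s) (total 0); column heights now [0 2 3 0 0], max=3
Drop 2: I rot0 at col 0 lands with bottom-row=3; cleared 0 line(s) (total 0); column heights now [4 4 4 4 0], max=4
Drop 3: I rot2 at col 0 lands with bottom-row=4; cleared 0 line(s) (total 0); column heights now [5 5 5 5 0], max=5
Drop 4: I rot2 at col 1 lands with bottom-row=5; cleared 0 line(s) (total 0); column heights now [5 6 6 6 6], max=6
Drop 5: I rot0 at col 0 lands with bottom-row=6; cleared 0 line(s) (total 0); column heights now [7 7 7 7 6], max=7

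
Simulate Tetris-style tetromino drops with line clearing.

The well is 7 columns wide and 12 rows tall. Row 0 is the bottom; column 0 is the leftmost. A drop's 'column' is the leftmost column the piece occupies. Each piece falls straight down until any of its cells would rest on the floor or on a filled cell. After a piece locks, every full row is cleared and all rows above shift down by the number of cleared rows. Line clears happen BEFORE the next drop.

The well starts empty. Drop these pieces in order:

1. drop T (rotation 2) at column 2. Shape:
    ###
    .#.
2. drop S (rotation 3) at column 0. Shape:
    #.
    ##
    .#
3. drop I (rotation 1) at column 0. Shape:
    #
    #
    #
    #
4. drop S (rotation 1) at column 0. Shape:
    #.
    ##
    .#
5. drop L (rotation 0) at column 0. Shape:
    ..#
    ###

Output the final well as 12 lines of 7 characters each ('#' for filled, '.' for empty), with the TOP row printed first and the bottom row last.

Answer: .......
..#....
###....
#......
##.....
##.....
#......
#......
#......
#......
#####..
.#.#...

Derivation:
Drop 1: T rot2 at col 2 lands with bottom-row=0; cleared 0 line(s) (total 0); column heights now [0 0 2 2 2 0 0], max=2
Drop 2: S rot3 at col 0 lands with bottom-row=0; cleared 0 line(s) (total 0); column heights now [3 2 2 2 2 0 0], max=3
Drop 3: I rot1 at col 0 lands with bottom-row=3; cleared 0 line(s) (total 0); column heights now [7 2 2 2 2 0 0], max=7
Drop 4: S rot1 at col 0 lands with bottom-row=6; cleared 0 line(s) (total 0); column heights now [9 8 2 2 2 0 0], max=9
Drop 5: L rot0 at col 0 lands with bottom-row=9; cleared 0 line(s) (total 0); column heights now [10 10 11 2 2 0 0], max=11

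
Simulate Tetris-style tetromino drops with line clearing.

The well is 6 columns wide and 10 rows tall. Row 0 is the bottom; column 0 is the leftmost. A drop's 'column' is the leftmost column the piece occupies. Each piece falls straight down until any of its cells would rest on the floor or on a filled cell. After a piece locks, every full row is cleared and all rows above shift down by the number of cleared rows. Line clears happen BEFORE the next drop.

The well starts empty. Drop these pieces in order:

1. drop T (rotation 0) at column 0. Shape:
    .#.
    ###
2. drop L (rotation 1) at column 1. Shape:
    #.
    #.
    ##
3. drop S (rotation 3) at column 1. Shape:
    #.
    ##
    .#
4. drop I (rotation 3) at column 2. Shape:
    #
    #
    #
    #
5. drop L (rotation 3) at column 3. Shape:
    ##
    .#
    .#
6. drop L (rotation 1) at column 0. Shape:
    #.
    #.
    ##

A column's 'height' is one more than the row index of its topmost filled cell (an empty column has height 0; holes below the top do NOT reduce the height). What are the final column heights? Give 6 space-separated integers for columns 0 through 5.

Answer: 10 8 10 3 3 0

Derivation:
Drop 1: T rot0 at col 0 lands with bottom-row=0; cleared 0 line(s) (total 0); column heights now [1 2 1 0 0 0], max=2
Drop 2: L rot1 at col 1 lands with bottom-row=2; cleared 0 line(s) (total 0); column heights now [1 5 3 0 0 0], max=5
Drop 3: S rot3 at col 1 lands with bottom-row=4; cleared 0 line(s) (total 0); column heights now [1 7 6 0 0 0], max=7
Drop 4: I rot3 at col 2 lands with bottom-row=6; cleared 0 line(s) (total 0); column heights now [1 7 10 0 0 0], max=10
Drop 5: L rot3 at col 3 lands with bottom-row=0; cleared 0 line(s) (total 0); column heights now [1 7 10 3 3 0], max=10
Drop 6: L rot1 at col 0 lands with bottom-row=7; cleared 0 line(s) (total 0); column heights now [10 8 10 3 3 0], max=10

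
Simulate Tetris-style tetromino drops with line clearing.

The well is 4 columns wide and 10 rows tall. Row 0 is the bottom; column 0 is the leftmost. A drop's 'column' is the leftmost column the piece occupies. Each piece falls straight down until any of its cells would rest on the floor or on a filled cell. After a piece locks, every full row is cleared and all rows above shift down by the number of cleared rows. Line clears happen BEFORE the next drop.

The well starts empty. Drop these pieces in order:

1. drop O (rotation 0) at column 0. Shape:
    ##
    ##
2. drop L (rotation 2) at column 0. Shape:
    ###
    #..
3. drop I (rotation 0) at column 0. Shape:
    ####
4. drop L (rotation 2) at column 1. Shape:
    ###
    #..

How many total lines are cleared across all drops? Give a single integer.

Answer: 1

Derivation:
Drop 1: O rot0 at col 0 lands with bottom-row=0; cleared 0 line(s) (total 0); column heights now [2 2 0 0], max=2
Drop 2: L rot2 at col 0 lands with bottom-row=2; cleared 0 line(s) (total 0); column heights now [4 4 4 0], max=4
Drop 3: I rot0 at col 0 lands with bottom-row=4; cleared 1 line(s) (total 1); column heights now [4 4 4 0], max=4
Drop 4: L rot2 at col 1 lands with bottom-row=4; cleared 0 line(s) (total 1); column heights now [4 6 6 6], max=6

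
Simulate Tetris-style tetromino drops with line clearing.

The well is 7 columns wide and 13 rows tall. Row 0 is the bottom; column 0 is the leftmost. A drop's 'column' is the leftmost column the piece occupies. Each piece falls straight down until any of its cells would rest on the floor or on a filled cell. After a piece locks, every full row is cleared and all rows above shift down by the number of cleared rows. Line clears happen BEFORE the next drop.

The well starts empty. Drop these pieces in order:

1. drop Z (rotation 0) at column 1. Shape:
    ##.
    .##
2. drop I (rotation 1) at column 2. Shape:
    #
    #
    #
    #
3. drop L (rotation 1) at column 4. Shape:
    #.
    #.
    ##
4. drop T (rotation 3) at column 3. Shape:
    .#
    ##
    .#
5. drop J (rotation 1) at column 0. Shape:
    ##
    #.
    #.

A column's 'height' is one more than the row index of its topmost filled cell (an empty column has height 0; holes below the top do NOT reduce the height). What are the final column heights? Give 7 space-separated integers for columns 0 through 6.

Answer: 3 3 6 5 6 1 0

Derivation:
Drop 1: Z rot0 at col 1 lands with bottom-row=0; cleared 0 line(s) (total 0); column heights now [0 2 2 1 0 0 0], max=2
Drop 2: I rot1 at col 2 lands with bottom-row=2; cleared 0 line(s) (total 0); column heights now [0 2 6 1 0 0 0], max=6
Drop 3: L rot1 at col 4 lands with bottom-row=0; cleared 0 line(s) (total 0); column heights now [0 2 6 1 3 1 0], max=6
Drop 4: T rot3 at col 3 lands with bottom-row=3; cleared 0 line(s) (total 0); column heights now [0 2 6 5 6 1 0], max=6
Drop 5: J rot1 at col 0 lands with bottom-row=0; cleared 0 line(s) (total 0); column heights now [3 3 6 5 6 1 0], max=6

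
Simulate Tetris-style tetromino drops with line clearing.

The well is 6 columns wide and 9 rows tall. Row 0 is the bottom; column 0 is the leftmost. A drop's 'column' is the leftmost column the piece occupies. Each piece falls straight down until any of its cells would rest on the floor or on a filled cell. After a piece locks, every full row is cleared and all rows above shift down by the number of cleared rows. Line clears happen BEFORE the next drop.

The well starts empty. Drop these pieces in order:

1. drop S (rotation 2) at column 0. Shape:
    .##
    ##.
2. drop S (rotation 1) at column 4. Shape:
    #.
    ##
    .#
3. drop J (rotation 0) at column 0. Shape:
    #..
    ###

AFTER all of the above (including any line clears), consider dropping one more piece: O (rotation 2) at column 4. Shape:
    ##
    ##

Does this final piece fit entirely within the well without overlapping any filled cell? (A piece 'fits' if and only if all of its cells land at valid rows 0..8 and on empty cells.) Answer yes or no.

Drop 1: S rot2 at col 0 lands with bottom-row=0; cleared 0 line(s) (total 0); column heights now [1 2 2 0 0 0], max=2
Drop 2: S rot1 at col 4 lands with bottom-row=0; cleared 0 line(s) (total 0); column heights now [1 2 2 0 3 2], max=3
Drop 3: J rot0 at col 0 lands with bottom-row=2; cleared 0 line(s) (total 0); column heights now [4 3 3 0 3 2], max=4
Test piece O rot2 at col 4 (width 2): heights before test = [4 3 3 0 3 2]; fits = True

Answer: yes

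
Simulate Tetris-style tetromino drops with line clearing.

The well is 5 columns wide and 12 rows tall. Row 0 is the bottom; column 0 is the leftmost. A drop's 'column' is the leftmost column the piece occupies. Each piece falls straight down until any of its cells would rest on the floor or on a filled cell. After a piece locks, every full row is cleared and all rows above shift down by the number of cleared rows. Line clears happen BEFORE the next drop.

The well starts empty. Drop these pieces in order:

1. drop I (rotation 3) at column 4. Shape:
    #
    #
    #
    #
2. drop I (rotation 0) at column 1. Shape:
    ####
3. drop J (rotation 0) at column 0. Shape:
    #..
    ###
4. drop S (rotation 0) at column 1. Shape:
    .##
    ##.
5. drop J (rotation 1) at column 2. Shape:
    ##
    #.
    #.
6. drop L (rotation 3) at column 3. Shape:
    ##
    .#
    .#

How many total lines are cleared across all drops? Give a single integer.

Drop 1: I rot3 at col 4 lands with bottom-row=0; cleared 0 line(s) (total 0); column heights now [0 0 0 0 4], max=4
Drop 2: I rot0 at col 1 lands with bottom-row=4; cleared 0 line(s) (total 0); column heights now [0 5 5 5 5], max=5
Drop 3: J rot0 at col 0 lands with bottom-row=5; cleared 0 line(s) (total 0); column heights now [7 6 6 5 5], max=7
Drop 4: S rot0 at col 1 lands with bottom-row=6; cleared 0 line(s) (total 0); column heights now [7 7 8 8 5], max=8
Drop 5: J rot1 at col 2 lands with bottom-row=8; cleared 0 line(s) (total 0); column heights now [7 7 11 11 5], max=11
Drop 6: L rot3 at col 3 lands with bottom-row=9; cleared 0 line(s) (total 0); column heights now [7 7 11 12 12], max=12

Answer: 0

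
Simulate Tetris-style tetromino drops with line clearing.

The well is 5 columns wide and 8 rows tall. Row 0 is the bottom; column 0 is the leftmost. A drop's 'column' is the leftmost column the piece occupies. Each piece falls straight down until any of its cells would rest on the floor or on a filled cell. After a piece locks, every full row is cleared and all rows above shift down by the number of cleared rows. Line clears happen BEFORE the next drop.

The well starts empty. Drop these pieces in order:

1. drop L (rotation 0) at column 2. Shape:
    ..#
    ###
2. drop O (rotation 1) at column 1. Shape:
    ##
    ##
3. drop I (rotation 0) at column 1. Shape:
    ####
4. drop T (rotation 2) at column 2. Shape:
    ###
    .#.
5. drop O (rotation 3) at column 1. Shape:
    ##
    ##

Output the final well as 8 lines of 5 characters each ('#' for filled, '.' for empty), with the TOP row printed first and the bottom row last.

Answer: .##..
.##..
..###
...#.
.####
.##..
.##.#
..###

Derivation:
Drop 1: L rot0 at col 2 lands with bottom-row=0; cleared 0 line(s) (total 0); column heights now [0 0 1 1 2], max=2
Drop 2: O rot1 at col 1 lands with bottom-row=1; cleared 0 line(s) (total 0); column heights now [0 3 3 1 2], max=3
Drop 3: I rot0 at col 1 lands with bottom-row=3; cleared 0 line(s) (total 0); column heights now [0 4 4 4 4], max=4
Drop 4: T rot2 at col 2 lands with bottom-row=4; cleared 0 line(s) (total 0); column heights now [0 4 6 6 6], max=6
Drop 5: O rot3 at col 1 lands with bottom-row=6; cleared 0 line(s) (total 0); column heights now [0 8 8 6 6], max=8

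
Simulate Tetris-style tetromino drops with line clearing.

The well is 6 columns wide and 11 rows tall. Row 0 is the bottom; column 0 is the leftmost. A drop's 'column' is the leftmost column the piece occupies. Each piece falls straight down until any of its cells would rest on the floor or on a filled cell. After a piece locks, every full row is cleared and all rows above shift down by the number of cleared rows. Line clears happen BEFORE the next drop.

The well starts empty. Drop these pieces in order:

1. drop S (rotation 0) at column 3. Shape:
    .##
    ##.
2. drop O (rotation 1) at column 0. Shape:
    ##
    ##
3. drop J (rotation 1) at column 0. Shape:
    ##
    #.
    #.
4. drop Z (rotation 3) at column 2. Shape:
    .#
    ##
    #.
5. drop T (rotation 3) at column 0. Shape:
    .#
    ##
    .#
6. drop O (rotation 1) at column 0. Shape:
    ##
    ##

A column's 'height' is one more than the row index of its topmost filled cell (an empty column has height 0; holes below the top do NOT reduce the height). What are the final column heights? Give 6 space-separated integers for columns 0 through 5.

Answer: 9 9 1 2 1 0

Derivation:
Drop 1: S rot0 at col 3 lands with bottom-row=0; cleared 0 line(s) (total 0); column heights now [0 0 0 1 2 2], max=2
Drop 2: O rot1 at col 0 lands with bottom-row=0; cleared 0 line(s) (total 0); column heights now [2 2 0 1 2 2], max=2
Drop 3: J rot1 at col 0 lands with bottom-row=2; cleared 0 line(s) (total 0); column heights now [5 5 0 1 2 2], max=5
Drop 4: Z rot3 at col 2 lands with bottom-row=0; cleared 1 line(s) (total 1); column heights now [4 4 1 2 1 0], max=4
Drop 5: T rot3 at col 0 lands with bottom-row=4; cleared 0 line(s) (total 1); column heights now [6 7 1 2 1 0], max=7
Drop 6: O rot1 at col 0 lands with bottom-row=7; cleared 0 line(s) (total 1); column heights now [9 9 1 2 1 0], max=9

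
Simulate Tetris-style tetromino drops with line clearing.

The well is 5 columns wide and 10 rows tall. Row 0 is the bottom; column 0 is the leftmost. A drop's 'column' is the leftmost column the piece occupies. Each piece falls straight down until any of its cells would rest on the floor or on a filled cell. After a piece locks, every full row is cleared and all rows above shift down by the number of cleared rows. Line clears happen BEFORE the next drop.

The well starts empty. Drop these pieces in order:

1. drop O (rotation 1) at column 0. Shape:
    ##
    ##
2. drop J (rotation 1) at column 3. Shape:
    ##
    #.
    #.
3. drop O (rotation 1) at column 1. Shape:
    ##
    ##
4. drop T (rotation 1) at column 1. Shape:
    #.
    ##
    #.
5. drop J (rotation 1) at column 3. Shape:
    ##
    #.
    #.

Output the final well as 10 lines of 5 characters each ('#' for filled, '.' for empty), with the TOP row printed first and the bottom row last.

Drop 1: O rot1 at col 0 lands with bottom-row=0; cleared 0 line(s) (total 0); column heights now [2 2 0 0 0], max=2
Drop 2: J rot1 at col 3 lands with bottom-row=0; cleared 0 line(s) (total 0); column heights now [2 2 0 3 3], max=3
Drop 3: O rot1 at col 1 lands with bottom-row=2; cleared 0 line(s) (total 0); column heights now [2 4 4 3 3], max=4
Drop 4: T rot1 at col 1 lands with bottom-row=4; cleared 0 line(s) (total 0); column heights now [2 7 6 3 3], max=7
Drop 5: J rot1 at col 3 lands with bottom-row=3; cleared 0 line(s) (total 0); column heights now [2 7 6 6 6], max=7

Answer: .....
.....
.....
.#...
.####
.#.#.
.###.
.####
##.#.
##.#.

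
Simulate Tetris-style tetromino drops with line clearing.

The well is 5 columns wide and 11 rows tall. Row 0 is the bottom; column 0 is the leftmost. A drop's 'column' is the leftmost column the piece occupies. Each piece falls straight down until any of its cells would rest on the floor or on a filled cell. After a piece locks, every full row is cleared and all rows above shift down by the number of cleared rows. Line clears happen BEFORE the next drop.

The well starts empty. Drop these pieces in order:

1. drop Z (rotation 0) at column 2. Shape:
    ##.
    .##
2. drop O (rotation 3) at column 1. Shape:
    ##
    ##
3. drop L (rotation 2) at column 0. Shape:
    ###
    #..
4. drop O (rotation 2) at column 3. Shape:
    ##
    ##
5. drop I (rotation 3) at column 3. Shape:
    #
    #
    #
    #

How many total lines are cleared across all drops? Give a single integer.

Drop 1: Z rot0 at col 2 lands with bottom-row=0; cleared 0 line(s) (total 0); column heights now [0 0 2 2 1], max=2
Drop 2: O rot3 at col 1 lands with bottom-row=2; cleared 0 line(s) (total 0); column heights now [0 4 4 2 1], max=4
Drop 3: L rot2 at col 0 lands with bottom-row=3; cleared 0 line(s) (total 0); column heights now [5 5 5 2 1], max=5
Drop 4: O rot2 at col 3 lands with bottom-row=2; cleared 1 line(s) (total 1); column heights now [4 4 4 3 3], max=4
Drop 5: I rot3 at col 3 lands with bottom-row=3; cleared 0 line(s) (total 1); column heights now [4 4 4 7 3], max=7

Answer: 1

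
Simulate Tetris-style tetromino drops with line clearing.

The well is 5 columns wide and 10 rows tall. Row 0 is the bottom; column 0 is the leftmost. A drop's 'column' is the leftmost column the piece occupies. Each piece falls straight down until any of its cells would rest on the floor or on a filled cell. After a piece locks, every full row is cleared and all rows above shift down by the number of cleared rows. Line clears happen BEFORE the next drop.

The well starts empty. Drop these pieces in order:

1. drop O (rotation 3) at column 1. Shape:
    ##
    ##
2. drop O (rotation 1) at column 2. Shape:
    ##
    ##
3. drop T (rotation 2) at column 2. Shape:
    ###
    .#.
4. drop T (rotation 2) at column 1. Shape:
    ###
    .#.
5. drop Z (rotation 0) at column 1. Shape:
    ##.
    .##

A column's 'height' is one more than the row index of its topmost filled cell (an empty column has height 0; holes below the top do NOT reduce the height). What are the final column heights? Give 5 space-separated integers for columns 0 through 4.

Answer: 0 10 10 9 6

Derivation:
Drop 1: O rot3 at col 1 lands with bottom-row=0; cleared 0 line(s) (total 0); column heights now [0 2 2 0 0], max=2
Drop 2: O rot1 at col 2 lands with bottom-row=2; cleared 0 line(s) (total 0); column heights now [0 2 4 4 0], max=4
Drop 3: T rot2 at col 2 lands with bottom-row=4; cleared 0 line(s) (total 0); column heights now [0 2 6 6 6], max=6
Drop 4: T rot2 at col 1 lands with bottom-row=6; cleared 0 line(s) (total 0); column heights now [0 8 8 8 6], max=8
Drop 5: Z rot0 at col 1 lands with bottom-row=8; cleared 0 line(s) (total 0); column heights now [0 10 10 9 6], max=10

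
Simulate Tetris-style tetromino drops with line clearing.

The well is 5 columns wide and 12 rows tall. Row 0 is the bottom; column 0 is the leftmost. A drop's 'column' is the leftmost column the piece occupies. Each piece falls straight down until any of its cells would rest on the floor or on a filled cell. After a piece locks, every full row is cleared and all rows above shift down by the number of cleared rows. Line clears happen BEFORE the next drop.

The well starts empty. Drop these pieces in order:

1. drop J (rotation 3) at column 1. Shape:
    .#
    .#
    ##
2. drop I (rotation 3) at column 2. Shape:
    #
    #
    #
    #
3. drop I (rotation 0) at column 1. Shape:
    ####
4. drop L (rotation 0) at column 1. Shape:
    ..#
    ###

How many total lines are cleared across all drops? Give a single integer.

Answer: 0

Derivation:
Drop 1: J rot3 at col 1 lands with bottom-row=0; cleared 0 line(s) (total 0); column heights now [0 1 3 0 0], max=3
Drop 2: I rot3 at col 2 lands with bottom-row=3; cleared 0 line(s) (total 0); column heights now [0 1 7 0 0], max=7
Drop 3: I rot0 at col 1 lands with bottom-row=7; cleared 0 line(s) (total 0); column heights now [0 8 8 8 8], max=8
Drop 4: L rot0 at col 1 lands with bottom-row=8; cleared 0 line(s) (total 0); column heights now [0 9 9 10 8], max=10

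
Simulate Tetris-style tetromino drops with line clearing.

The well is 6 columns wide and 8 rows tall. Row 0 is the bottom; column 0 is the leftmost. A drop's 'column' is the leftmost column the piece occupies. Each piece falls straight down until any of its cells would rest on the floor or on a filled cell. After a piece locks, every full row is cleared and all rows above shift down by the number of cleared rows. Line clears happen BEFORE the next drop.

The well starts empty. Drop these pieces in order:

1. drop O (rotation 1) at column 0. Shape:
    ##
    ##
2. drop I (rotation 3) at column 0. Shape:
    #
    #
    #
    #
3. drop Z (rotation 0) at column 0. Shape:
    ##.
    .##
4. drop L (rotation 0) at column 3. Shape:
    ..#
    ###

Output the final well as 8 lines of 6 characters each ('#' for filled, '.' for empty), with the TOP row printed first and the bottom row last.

Drop 1: O rot1 at col 0 lands with bottom-row=0; cleared 0 line(s) (total 0); column heights now [2 2 0 0 0 0], max=2
Drop 2: I rot3 at col 0 lands with bottom-row=2; cleared 0 line(s) (total 0); column heights now [6 2 0 0 0 0], max=6
Drop 3: Z rot0 at col 0 lands with bottom-row=5; cleared 0 line(s) (total 0); column heights now [7 7 6 0 0 0], max=7
Drop 4: L rot0 at col 3 lands with bottom-row=0; cleared 0 line(s) (total 0); column heights now [7 7 6 1 1 2], max=7

Answer: ......
##....
###...
#.....
#.....
#.....
##...#
##.###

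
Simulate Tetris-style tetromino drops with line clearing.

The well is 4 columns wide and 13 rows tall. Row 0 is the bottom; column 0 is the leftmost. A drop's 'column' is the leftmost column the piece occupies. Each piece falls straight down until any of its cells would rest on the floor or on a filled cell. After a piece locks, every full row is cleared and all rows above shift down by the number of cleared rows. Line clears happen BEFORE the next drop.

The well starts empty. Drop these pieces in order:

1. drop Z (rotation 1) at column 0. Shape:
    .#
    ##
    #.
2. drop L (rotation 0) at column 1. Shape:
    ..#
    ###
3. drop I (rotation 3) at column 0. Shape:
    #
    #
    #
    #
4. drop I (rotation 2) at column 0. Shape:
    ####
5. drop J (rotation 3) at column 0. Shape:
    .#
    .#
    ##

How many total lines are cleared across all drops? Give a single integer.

Drop 1: Z rot1 at col 0 lands with bottom-row=0; cleared 0 line(s) (total 0); column heights now [2 3 0 0], max=3
Drop 2: L rot0 at col 1 lands with bottom-row=3; cleared 0 line(s) (total 0); column heights now [2 4 4 5], max=5
Drop 3: I rot3 at col 0 lands with bottom-row=2; cleared 1 line(s) (total 1); column heights now [5 3 0 4], max=5
Drop 4: I rot2 at col 0 lands with bottom-row=5; cleared 1 line(s) (total 2); column heights now [5 3 0 4], max=5
Drop 5: J rot3 at col 0 lands with bottom-row=5; cleared 0 line(s) (total 2); column heights now [6 8 0 4], max=8

Answer: 2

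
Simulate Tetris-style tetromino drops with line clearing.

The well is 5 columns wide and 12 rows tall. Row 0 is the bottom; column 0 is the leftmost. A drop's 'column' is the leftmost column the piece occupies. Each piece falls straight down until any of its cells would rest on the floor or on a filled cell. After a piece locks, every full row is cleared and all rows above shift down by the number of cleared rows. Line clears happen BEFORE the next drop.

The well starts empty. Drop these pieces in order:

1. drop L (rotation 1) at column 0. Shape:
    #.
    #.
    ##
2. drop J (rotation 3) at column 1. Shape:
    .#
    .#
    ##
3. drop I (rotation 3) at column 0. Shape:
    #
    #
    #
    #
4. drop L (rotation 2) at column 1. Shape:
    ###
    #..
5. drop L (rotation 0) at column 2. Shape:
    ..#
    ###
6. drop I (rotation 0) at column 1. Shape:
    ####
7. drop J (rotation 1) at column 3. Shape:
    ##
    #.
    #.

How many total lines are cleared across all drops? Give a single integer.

Answer: 0

Derivation:
Drop 1: L rot1 at col 0 lands with bottom-row=0; cleared 0 line(s) (total 0); column heights now [3 1 0 0 0], max=3
Drop 2: J rot3 at col 1 lands with bottom-row=1; cleared 0 line(s) (total 0); column heights now [3 2 4 0 0], max=4
Drop 3: I rot3 at col 0 lands with bottom-row=3; cleared 0 line(s) (total 0); column heights now [7 2 4 0 0], max=7
Drop 4: L rot2 at col 1 lands with bottom-row=3; cleared 0 line(s) (total 0); column heights now [7 5 5 5 0], max=7
Drop 5: L rot0 at col 2 lands with bottom-row=5; cleared 0 line(s) (total 0); column heights now [7 5 6 6 7], max=7
Drop 6: I rot0 at col 1 lands with bottom-row=7; cleared 0 line(s) (total 0); column heights now [7 8 8 8 8], max=8
Drop 7: J rot1 at col 3 lands with bottom-row=8; cleared 0 line(s) (total 0); column heights now [7 8 8 11 11], max=11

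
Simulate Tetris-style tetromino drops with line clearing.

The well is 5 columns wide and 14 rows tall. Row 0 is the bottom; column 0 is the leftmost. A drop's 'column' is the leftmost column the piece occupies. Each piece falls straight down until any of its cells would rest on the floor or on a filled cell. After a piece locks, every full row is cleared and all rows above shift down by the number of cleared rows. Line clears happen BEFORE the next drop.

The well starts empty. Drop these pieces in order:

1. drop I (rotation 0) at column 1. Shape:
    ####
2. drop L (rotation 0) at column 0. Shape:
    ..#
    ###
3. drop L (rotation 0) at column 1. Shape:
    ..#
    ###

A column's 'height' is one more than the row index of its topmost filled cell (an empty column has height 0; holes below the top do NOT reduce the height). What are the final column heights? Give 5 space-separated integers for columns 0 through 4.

Answer: 2 4 4 5 1

Derivation:
Drop 1: I rot0 at col 1 lands with bottom-row=0; cleared 0 line(s) (total 0); column heights now [0 1 1 1 1], max=1
Drop 2: L rot0 at col 0 lands with bottom-row=1; cleared 0 line(s) (total 0); column heights now [2 2 3 1 1], max=3
Drop 3: L rot0 at col 1 lands with bottom-row=3; cleared 0 line(s) (total 0); column heights now [2 4 4 5 1], max=5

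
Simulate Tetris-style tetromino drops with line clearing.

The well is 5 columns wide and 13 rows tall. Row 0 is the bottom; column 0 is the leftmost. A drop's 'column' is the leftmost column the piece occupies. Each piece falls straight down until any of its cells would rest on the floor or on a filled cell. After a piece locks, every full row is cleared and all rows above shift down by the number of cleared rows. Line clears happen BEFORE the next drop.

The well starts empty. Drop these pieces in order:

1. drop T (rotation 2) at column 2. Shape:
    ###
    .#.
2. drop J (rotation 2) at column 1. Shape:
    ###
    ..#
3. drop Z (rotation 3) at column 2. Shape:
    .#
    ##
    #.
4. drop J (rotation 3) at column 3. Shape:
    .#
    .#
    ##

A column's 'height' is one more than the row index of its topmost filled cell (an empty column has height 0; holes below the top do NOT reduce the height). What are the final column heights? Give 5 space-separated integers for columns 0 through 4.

Answer: 0 4 6 8 10

Derivation:
Drop 1: T rot2 at col 2 lands with bottom-row=0; cleared 0 line(s) (total 0); column heights now [0 0 2 2 2], max=2
Drop 2: J rot2 at col 1 lands with bottom-row=2; cleared 0 line(s) (total 0); column heights now [0 4 4 4 2], max=4
Drop 3: Z rot3 at col 2 lands with bottom-row=4; cleared 0 line(s) (total 0); column heights now [0 4 6 7 2], max=7
Drop 4: J rot3 at col 3 lands with bottom-row=7; cleared 0 line(s) (total 0); column heights now [0 4 6 8 10], max=10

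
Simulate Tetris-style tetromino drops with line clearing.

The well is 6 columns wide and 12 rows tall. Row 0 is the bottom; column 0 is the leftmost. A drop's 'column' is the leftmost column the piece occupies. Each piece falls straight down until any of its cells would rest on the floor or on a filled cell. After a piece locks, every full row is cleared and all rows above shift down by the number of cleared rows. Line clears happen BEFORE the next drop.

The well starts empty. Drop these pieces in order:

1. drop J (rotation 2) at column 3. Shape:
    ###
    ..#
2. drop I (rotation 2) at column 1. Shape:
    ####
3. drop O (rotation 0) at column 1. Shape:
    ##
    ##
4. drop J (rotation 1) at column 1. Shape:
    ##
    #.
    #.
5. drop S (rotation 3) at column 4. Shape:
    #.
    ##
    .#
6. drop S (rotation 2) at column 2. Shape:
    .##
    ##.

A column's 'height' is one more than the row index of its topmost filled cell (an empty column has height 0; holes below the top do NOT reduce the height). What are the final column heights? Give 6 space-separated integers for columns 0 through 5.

Answer: 0 8 9 10 10 4

Derivation:
Drop 1: J rot2 at col 3 lands with bottom-row=0; cleared 0 line(s) (total 0); column heights now [0 0 0 2 2 2], max=2
Drop 2: I rot2 at col 1 lands with bottom-row=2; cleared 0 line(s) (total 0); column heights now [0 3 3 3 3 2], max=3
Drop 3: O rot0 at col 1 lands with bottom-row=3; cleared 0 line(s) (total 0); column heights now [0 5 5 3 3 2], max=5
Drop 4: J rot1 at col 1 lands with bottom-row=5; cleared 0 line(s) (total 0); column heights now [0 8 8 3 3 2], max=8
Drop 5: S rot3 at col 4 lands with bottom-row=2; cleared 0 line(s) (total 0); column heights now [0 8 8 3 5 4], max=8
Drop 6: S rot2 at col 2 lands with bottom-row=8; cleared 0 line(s) (total 0); column heights now [0 8 9 10 10 4], max=10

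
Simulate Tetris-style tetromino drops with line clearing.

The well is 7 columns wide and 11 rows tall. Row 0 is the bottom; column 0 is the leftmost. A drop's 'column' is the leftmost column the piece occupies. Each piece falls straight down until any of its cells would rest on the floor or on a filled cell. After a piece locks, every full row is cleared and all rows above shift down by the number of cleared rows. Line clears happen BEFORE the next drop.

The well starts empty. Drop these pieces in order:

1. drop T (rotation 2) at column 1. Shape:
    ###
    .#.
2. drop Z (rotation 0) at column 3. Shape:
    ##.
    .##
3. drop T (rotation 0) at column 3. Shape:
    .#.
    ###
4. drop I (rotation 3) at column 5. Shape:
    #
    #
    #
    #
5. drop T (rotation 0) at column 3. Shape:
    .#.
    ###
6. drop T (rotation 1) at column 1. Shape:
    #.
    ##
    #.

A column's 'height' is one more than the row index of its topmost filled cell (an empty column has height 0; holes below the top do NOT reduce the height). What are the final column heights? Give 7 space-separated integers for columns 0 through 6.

Drop 1: T rot2 at col 1 lands with bottom-row=0; cleared 0 line(s) (total 0); column heights now [0 2 2 2 0 0 0], max=2
Drop 2: Z rot0 at col 3 lands with bottom-row=1; cleared 0 line(s) (total 0); column heights now [0 2 2 3 3 2 0], max=3
Drop 3: T rot0 at col 3 lands with bottom-row=3; cleared 0 line(s) (total 0); column heights now [0 2 2 4 5 4 0], max=5
Drop 4: I rot3 at col 5 lands with bottom-row=4; cleared 0 line(s) (total 0); column heights now [0 2 2 4 5 8 0], max=8
Drop 5: T rot0 at col 3 lands with bottom-row=8; cleared 0 line(s) (total 0); column heights now [0 2 2 9 10 9 0], max=10
Drop 6: T rot1 at col 1 lands with bottom-row=2; cleared 0 line(s) (total 0); column heights now [0 5 4 9 10 9 0], max=10

Answer: 0 5 4 9 10 9 0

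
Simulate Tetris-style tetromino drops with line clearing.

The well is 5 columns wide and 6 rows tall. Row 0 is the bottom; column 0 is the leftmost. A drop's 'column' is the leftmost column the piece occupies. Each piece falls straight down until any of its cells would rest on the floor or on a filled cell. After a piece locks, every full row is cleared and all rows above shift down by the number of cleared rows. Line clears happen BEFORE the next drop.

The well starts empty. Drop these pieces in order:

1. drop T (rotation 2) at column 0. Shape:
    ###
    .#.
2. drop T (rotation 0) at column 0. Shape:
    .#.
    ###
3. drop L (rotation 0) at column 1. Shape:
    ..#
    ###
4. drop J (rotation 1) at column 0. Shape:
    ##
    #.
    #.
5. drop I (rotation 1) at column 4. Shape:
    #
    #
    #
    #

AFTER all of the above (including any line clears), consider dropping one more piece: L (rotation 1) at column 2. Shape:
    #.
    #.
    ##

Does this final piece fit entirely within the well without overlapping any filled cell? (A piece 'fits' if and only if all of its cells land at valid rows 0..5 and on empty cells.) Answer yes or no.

Answer: no

Derivation:
Drop 1: T rot2 at col 0 lands with bottom-row=0; cleared 0 line(s) (total 0); column heights now [2 2 2 0 0], max=2
Drop 2: T rot0 at col 0 lands with bottom-row=2; cleared 0 line(s) (total 0); column heights now [3 4 3 0 0], max=4
Drop 3: L rot0 at col 1 lands with bottom-row=4; cleared 0 line(s) (total 0); column heights now [3 5 5 6 0], max=6
Drop 4: J rot1 at col 0 lands with bottom-row=3; cleared 0 line(s) (total 0); column heights now [6 6 5 6 0], max=6
Drop 5: I rot1 at col 4 lands with bottom-row=0; cleared 0 line(s) (total 0); column heights now [6 6 5 6 4], max=6
Test piece L rot1 at col 2 (width 2): heights before test = [6 6 5 6 4]; fits = False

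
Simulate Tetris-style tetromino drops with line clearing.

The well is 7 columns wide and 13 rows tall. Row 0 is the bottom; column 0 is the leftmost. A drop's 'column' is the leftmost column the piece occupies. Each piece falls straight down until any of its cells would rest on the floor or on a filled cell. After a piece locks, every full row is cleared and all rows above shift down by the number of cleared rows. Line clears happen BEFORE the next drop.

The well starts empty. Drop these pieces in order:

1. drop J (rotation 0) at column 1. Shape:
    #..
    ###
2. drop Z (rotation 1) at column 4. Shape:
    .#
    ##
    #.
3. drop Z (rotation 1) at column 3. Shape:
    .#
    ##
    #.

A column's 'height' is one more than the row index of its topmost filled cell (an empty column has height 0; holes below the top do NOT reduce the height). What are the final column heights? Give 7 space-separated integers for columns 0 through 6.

Answer: 0 2 1 3 4 3 0

Derivation:
Drop 1: J rot0 at col 1 lands with bottom-row=0; cleared 0 line(s) (total 0); column heights now [0 2 1 1 0 0 0], max=2
Drop 2: Z rot1 at col 4 lands with bottom-row=0; cleared 0 line(s) (total 0); column heights now [0 2 1 1 2 3 0], max=3
Drop 3: Z rot1 at col 3 lands with bottom-row=1; cleared 0 line(s) (total 0); column heights now [0 2 1 3 4 3 0], max=4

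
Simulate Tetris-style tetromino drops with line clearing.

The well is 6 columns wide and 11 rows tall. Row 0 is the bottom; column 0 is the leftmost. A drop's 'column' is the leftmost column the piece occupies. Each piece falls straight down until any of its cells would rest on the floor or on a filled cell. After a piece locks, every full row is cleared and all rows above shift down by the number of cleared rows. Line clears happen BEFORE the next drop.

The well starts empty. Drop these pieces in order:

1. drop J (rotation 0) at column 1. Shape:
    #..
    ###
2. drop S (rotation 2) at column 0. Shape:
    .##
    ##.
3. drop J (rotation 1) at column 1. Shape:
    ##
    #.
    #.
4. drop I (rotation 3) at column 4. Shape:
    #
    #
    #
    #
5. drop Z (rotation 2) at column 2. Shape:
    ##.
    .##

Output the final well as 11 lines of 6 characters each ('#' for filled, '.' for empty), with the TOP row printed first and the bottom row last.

Answer: ......
......
......
..##..
.####.
.#....
.#....
.##.#.
##..#.
.#..#.
.####.

Derivation:
Drop 1: J rot0 at col 1 lands with bottom-row=0; cleared 0 line(s) (total 0); column heights now [0 2 1 1 0 0], max=2
Drop 2: S rot2 at col 0 lands with bottom-row=2; cleared 0 line(s) (total 0); column heights now [3 4 4 1 0 0], max=4
Drop 3: J rot1 at col 1 lands with bottom-row=4; cleared 0 line(s) (total 0); column heights now [3 7 7 1 0 0], max=7
Drop 4: I rot3 at col 4 lands with bottom-row=0; cleared 0 line(s) (total 0); column heights now [3 7 7 1 4 0], max=7
Drop 5: Z rot2 at col 2 lands with bottom-row=6; cleared 0 line(s) (total 0); column heights now [3 7 8 8 7 0], max=8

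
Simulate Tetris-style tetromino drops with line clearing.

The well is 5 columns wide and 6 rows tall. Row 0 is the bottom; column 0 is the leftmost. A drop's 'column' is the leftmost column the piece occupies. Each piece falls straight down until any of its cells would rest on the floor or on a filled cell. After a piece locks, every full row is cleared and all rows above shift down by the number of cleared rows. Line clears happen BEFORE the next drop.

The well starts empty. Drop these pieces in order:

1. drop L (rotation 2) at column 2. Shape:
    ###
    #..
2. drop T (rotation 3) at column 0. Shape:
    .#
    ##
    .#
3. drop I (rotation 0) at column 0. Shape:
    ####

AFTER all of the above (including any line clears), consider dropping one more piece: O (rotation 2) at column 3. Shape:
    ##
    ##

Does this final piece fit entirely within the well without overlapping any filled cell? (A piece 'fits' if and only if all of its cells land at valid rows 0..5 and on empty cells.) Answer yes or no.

Drop 1: L rot2 at col 2 lands with bottom-row=0; cleared 0 line(s) (total 0); column heights now [0 0 2 2 2], max=2
Drop 2: T rot3 at col 0 lands with bottom-row=0; cleared 1 line(s) (total 1); column heights now [0 2 1 0 0], max=2
Drop 3: I rot0 at col 0 lands with bottom-row=2; cleared 0 line(s) (total 1); column heights now [3 3 3 3 0], max=3
Test piece O rot2 at col 3 (width 2): heights before test = [3 3 3 3 0]; fits = True

Answer: yes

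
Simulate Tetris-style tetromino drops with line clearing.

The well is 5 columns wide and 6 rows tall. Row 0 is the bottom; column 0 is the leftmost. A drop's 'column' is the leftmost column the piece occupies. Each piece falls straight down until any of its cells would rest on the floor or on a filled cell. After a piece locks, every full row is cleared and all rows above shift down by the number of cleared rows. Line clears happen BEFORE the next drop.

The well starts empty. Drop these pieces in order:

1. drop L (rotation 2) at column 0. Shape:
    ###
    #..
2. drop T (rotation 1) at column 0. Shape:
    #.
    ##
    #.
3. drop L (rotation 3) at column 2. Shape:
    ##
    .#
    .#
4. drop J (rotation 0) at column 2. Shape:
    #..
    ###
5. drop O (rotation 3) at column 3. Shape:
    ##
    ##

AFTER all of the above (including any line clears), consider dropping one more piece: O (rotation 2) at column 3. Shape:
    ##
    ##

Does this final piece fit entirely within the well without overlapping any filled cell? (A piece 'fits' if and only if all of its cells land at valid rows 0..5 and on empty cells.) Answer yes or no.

Drop 1: L rot2 at col 0 lands with bottom-row=0; cleared 0 line(s) (total 0); column heights now [2 2 2 0 0], max=2
Drop 2: T rot1 at col 0 lands with bottom-row=2; cleared 0 line(s) (total 0); column heights now [5 4 2 0 0], max=5
Drop 3: L rot3 at col 2 lands with bottom-row=0; cleared 0 line(s) (total 0); column heights now [5 4 3 3 0], max=5
Drop 4: J rot0 at col 2 lands with bottom-row=3; cleared 1 line(s) (total 1); column heights now [4 2 4 3 0], max=4
Drop 5: O rot3 at col 3 lands with bottom-row=3; cleared 0 line(s) (total 1); column heights now [4 2 4 5 5], max=5
Test piece O rot2 at col 3 (width 2): heights before test = [4 2 4 5 5]; fits = False

Answer: no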